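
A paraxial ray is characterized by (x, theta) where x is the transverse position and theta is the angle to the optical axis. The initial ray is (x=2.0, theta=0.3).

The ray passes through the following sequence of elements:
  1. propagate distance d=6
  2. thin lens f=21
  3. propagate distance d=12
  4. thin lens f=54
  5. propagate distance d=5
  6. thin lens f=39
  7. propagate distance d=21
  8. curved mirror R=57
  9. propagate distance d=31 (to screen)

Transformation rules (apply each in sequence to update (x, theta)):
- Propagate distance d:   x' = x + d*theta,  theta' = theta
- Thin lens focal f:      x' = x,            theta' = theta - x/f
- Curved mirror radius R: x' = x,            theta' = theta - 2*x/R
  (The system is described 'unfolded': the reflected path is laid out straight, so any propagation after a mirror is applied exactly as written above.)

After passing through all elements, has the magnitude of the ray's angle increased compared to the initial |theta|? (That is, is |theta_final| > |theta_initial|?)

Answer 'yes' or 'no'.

Initial: x=2.0000 theta=0.3000
After 1 (propagate distance d=6): x=3.8000 theta=0.3000
After 2 (thin lens f=21): x=3.8000 theta=5/42 (≈0.1190)
After 3 (propagate distance d=12): x=183/35 (≈5.2286) theta=5/42 (≈0.1190)
After 4 (thin lens f=54): x=183/35 (≈5.2286) theta=1/45 (≈0.0222)
After 5 (propagate distance d=5): x=1682/315 (≈5.3397) theta=1/45 (≈0.0222)
After 6 (thin lens f=39): x=1682/315 (≈5.3397) theta=-1409/12285 (≈-0.1147)
After 7 (propagate distance d=21): x=4001/1365 (≈2.9311) theta=-1409/12285 (≈-0.1147)
After 8 (curved mirror R=57): x=4001/1365 (≈2.9311) theta=-50777/233415 (≈-0.2175)
After 9 (propagate distance d=31 (to screen)): x=-889916/233415 (≈-3.8126) theta=-50777/233415 (≈-0.2175)
|theta_initial|=0.3000 |theta_final|=50777/233415 (≈0.2175) -> not increased

Answer: no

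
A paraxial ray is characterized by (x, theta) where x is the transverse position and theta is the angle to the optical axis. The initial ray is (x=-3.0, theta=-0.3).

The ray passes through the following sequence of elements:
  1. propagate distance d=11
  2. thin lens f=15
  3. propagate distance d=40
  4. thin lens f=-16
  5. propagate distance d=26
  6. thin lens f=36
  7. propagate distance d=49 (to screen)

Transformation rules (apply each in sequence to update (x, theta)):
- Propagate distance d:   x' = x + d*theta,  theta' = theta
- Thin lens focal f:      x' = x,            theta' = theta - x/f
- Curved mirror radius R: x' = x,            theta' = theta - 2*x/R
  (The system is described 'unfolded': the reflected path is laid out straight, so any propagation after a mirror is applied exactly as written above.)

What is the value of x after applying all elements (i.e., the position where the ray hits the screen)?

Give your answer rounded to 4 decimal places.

Initial: x=-3.0000 theta=-0.3000
After 1 (propagate distance d=11): x=-6.3000 theta=-0.3000
After 2 (thin lens f=15): x=-6.3000 theta=0.1200
After 3 (propagate distance d=40): x=-1.5000 theta=0.1200
After 4 (thin lens f=-16): x=-1.5000 theta=21/800 (≈0.0263)
After 5 (propagate distance d=26): x=-0.8175 theta=21/800 (≈0.0263)
After 6 (thin lens f=36): x=-0.8175 theta=47/960 (≈0.0490)
After 7 (propagate distance d=49 (to screen)): x=7591/4800 (≈1.5815) theta=47/960 (≈0.0490)
Rounded to 4 decimal places: x = 1.5815

Answer: 1.5815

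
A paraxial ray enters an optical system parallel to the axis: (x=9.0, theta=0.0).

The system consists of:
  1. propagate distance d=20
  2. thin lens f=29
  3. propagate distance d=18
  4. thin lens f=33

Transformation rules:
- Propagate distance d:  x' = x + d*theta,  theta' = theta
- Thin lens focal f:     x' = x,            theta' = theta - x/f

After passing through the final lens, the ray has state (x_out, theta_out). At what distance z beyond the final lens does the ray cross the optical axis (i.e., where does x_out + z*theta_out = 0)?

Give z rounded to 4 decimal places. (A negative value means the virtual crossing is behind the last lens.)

Initial: x=9.0000 theta=0.0000
After 1 (propagate distance d=20): x=9.0000 theta=0.0000
After 2 (thin lens f=29): x=9.0000 theta=-9/29 (≈-0.3103)
After 3 (propagate distance d=18): x=99/29 (≈3.4138) theta=-9/29 (≈-0.3103)
After 4 (thin lens f=33): x=99/29 (≈3.4138) theta=-12/29 (≈-0.4138)
z_focus = -x_out/theta_out = -(99/29)/(-12/29) = 8.2500
Rounded to 4 decimal places: z = 8.2500

Answer: 8.2500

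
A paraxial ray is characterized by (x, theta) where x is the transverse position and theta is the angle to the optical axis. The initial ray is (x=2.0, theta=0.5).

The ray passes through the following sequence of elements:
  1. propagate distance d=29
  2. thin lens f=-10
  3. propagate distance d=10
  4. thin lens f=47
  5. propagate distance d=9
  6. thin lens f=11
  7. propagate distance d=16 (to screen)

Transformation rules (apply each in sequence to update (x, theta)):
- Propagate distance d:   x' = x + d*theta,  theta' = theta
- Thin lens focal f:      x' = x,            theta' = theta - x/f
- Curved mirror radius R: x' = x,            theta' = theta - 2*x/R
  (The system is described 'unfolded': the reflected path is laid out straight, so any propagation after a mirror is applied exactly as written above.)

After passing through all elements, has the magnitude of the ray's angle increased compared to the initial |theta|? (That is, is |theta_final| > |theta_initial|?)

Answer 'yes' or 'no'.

Initial: x=2.0000 theta=0.5000
After 1 (propagate distance d=29): x=16.5000 theta=0.5000
After 2 (thin lens f=-10): x=16.5000 theta=2.1500
After 3 (propagate distance d=10): x=38.0000 theta=2.1500
After 4 (thin lens f=47): x=38.0000 theta=1261/940 (≈1.3415)
After 5 (propagate distance d=9): x=47069/940 (≈50.0734) theta=1261/940 (≈1.3415)
After 6 (thin lens f=11): x=47069/940 (≈50.0734) theta=-1509/470 (≈-3.2106)
After 7 (propagate distance d=16 (to screen)): x=-1219/940 (≈-1.2968) theta=-1509/470 (≈-3.2106)
|theta_initial|=0.5000 |theta_final|=1509/470 (≈3.2106) -> increased

Answer: yes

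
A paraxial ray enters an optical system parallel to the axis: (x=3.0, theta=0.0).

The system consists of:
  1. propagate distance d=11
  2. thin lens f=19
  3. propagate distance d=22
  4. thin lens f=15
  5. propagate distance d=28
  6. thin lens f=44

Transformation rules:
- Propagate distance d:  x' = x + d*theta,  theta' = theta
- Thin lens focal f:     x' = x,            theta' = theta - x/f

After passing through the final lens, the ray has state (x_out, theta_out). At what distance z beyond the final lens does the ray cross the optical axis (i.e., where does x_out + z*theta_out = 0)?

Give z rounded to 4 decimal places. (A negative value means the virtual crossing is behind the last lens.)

Answer: -114.0408

Derivation:
Initial: x=3.0000 theta=0.0000
After 1 (propagate distance d=11): x=3.0000 theta=0.0000
After 2 (thin lens f=19): x=3.0000 theta=-3/19 (≈-0.1579)
After 3 (propagate distance d=22): x=-9/19 (≈-0.4737) theta=-3/19 (≈-0.1579)
After 4 (thin lens f=15): x=-9/19 (≈-0.4737) theta=-12/95 (≈-0.1263)
After 5 (propagate distance d=28): x=-381/95 (≈-4.0105) theta=-12/95 (≈-0.1263)
After 6 (thin lens f=44): x=-381/95 (≈-4.0105) theta=-147/4180 (≈-0.0352)
z_focus = -x_out/theta_out = -(-381/95)/(-147/4180) = -5588/49 ≈ -114.0408
Rounded to 4 decimal places: z = -114.0408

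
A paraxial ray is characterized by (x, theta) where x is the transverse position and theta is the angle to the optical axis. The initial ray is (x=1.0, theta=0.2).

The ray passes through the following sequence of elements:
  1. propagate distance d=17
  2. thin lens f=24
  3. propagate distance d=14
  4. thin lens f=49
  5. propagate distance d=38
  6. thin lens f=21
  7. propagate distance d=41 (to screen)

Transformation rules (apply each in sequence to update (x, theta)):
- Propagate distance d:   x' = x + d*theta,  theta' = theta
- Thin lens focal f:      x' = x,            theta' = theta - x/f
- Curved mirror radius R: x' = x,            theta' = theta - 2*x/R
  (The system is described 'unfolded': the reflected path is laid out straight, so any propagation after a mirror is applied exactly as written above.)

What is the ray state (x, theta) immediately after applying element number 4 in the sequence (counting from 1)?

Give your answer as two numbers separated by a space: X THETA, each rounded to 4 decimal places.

Initial: x=1.0000 theta=0.2000
After 1 (propagate distance d=17): x=4.4000 theta=0.2000
After 2 (thin lens f=24): x=4.4000 theta=1/60 (≈0.0167)
After 3 (propagate distance d=14): x=139/30 (≈4.6333) theta=1/60 (≈0.0167)
After 4 (thin lens f=49): x=139/30 (≈4.6333) theta=-229/2940 (≈-0.0779)
Rounded to 4 decimal places: x = 4.6333, theta = -0.0779

Answer: 4.6333 -0.0779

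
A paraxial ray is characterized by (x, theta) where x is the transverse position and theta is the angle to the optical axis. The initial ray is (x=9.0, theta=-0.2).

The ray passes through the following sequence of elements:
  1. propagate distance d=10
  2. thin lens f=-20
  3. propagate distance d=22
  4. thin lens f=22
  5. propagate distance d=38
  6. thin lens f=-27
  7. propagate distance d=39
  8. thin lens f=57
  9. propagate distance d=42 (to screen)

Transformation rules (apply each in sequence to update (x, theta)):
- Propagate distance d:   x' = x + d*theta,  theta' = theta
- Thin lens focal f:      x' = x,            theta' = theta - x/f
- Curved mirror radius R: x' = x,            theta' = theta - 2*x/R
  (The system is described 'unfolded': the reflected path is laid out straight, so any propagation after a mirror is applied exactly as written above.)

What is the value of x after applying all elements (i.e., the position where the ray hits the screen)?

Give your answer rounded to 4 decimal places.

Initial: x=9.0000 theta=-0.2000
After 1 (propagate distance d=10): x=7.0000 theta=-0.2000
After 2 (thin lens f=-20): x=7.0000 theta=0.1500
After 3 (propagate distance d=22): x=10.3000 theta=0.1500
After 4 (thin lens f=22): x=10.3000 theta=-7/22 (≈-0.3182)
After 5 (propagate distance d=38): x=-197/110 (≈-1.7909) theta=-7/22 (≈-0.3182)
After 6 (thin lens f=-27): x=-197/110 (≈-1.7909) theta=-571/1485 (≈-0.3845)
After 7 (propagate distance d=39): x=-16619/990 (≈-16.7869) theta=-571/1485 (≈-0.3845)
After 8 (thin lens f=57): x=-16619/990 (≈-16.7869) theta=-1693/18810 (≈-0.0900)
After 9 (propagate distance d=42 (to screen)): x=-386867/18810 (≈-20.5671) theta=-1693/18810 (≈-0.0900)
Rounded to 4 decimal places: x = -20.5671

Answer: -20.5671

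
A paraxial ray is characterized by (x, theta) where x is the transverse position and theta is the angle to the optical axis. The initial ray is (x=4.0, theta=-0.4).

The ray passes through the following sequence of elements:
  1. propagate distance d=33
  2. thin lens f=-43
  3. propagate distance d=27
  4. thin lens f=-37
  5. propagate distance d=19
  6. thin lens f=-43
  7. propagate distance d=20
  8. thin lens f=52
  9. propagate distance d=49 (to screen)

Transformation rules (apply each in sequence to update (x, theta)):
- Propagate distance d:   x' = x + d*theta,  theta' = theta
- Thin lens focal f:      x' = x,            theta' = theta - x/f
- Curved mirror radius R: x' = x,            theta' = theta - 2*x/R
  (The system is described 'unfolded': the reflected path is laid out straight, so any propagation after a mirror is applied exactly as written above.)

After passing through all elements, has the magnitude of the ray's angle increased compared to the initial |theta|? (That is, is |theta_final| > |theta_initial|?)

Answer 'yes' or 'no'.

Answer: yes

Derivation:
Initial: x=4.0000 theta=-0.4000
After 1 (propagate distance d=33): x=-9.2000 theta=-0.4000
After 2 (thin lens f=-43): x=-9.2000 theta=-132/215 (≈-0.6140)
After 3 (propagate distance d=27): x=-5542/215 (≈-25.7767) theta=-132/215 (≈-0.6140)
After 4 (thin lens f=-37): x=-5542/215 (≈-25.7767) theta=-10426/7955 (≈-1.3106)
After 5 (propagate distance d=19): x=-403148/7955 (≈-50.6786) theta=-10426/7955 (≈-1.3106)
After 6 (thin lens f=-43): x=-403148/7955 (≈-50.6786) theta=-851466/342065 (≈-2.4892)
After 7 (propagate distance d=20): x=-34364684/342065 (≈-100.4624) theta=-851466/342065 (≈-2.4892)
After 8 (thin lens f=52): x=-34364684/342065 (≈-100.4624) theta=-2477887/4446845 (≈-0.5572)
After 9 (propagate distance d=49 (to screen)): x=-113631471/889369 (≈-127.7664) theta=-2477887/4446845 (≈-0.5572)
|theta_initial|=0.4000 |theta_final|=2477887/4446845 (≈0.5572) -> increased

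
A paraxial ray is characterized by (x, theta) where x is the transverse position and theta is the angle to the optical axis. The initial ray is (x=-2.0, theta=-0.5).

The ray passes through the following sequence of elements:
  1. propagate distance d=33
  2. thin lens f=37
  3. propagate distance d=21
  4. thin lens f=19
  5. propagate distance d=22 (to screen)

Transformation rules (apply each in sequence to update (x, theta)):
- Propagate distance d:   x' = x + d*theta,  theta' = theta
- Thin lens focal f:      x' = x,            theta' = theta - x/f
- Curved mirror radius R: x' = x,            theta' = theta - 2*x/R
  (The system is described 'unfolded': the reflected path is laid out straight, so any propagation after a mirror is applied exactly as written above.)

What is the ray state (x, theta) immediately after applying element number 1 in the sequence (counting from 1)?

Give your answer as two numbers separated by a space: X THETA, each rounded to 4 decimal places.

Answer: -18.5000 -0.5000

Derivation:
Initial: x=-2.0000 theta=-0.5000
After 1 (propagate distance d=33): x=-18.5000 theta=-0.5000
Rounded to 4 decimal places: x = -18.5000, theta = -0.5000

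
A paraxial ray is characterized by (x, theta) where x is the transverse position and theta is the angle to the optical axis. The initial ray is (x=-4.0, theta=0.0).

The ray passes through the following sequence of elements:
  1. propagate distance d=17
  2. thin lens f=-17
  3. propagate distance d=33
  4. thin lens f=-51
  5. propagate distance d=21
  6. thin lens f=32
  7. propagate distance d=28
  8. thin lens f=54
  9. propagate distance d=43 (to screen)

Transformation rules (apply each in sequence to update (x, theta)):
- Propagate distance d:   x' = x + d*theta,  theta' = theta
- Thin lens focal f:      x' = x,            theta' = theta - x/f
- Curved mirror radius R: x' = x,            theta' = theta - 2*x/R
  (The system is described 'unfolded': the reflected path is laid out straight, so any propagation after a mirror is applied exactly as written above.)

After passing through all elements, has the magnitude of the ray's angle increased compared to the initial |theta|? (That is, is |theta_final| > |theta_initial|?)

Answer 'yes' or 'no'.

Answer: yes

Derivation:
Initial: x=-4.0000 theta=0.0000
After 1 (propagate distance d=17): x=-4.0000 theta=0.0000
After 2 (thin lens f=-17): x=-4.0000 theta=-4/17 (≈-0.2353)
After 3 (propagate distance d=33): x=-200/17 (≈-11.7647) theta=-4/17 (≈-0.2353)
After 4 (thin lens f=-51): x=-200/17 (≈-11.7647) theta=-404/867 (≈-0.4660)
After 5 (propagate distance d=21): x=-6228/289 (≈-21.5502) theta=-404/867 (≈-0.4660)
After 6 (thin lens f=32): x=-6228/289 (≈-21.5502) theta=1439/6936 (≈0.2075)
After 7 (propagate distance d=28): x=-27295/1734 (≈-15.7411) theta=1439/6936 (≈0.2075)
After 8 (thin lens f=54): x=-27295/1734 (≈-15.7411) theta=93443/187272 (≈0.4990)
After 9 (propagate distance d=43 (to screen)): x=1070189/187272 (≈5.7146) theta=93443/187272 (≈0.4990)
|theta_initial|=0.0000 |theta_final|=93443/187272 (≈0.4990) -> increased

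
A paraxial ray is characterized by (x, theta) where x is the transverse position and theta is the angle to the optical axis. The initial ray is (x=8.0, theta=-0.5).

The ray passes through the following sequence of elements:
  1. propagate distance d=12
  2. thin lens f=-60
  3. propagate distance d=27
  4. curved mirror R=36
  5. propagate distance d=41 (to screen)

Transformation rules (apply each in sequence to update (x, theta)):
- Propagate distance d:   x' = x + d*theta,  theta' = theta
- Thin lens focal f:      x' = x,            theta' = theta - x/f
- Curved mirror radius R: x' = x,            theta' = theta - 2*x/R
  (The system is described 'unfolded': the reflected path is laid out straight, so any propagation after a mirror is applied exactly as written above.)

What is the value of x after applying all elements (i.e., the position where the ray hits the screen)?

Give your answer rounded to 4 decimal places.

Answer: -5.5889

Derivation:
Initial: x=8.0000 theta=-0.5000
After 1 (propagate distance d=12): x=2.0000 theta=-0.5000
After 2 (thin lens f=-60): x=2.0000 theta=-7/15 (≈-0.4667)
After 3 (propagate distance d=27): x=-10.6000 theta=-7/15 (≈-0.4667)
After 4 (curved mirror R=36): x=-10.6000 theta=11/90 (≈0.1222)
After 5 (propagate distance d=41 (to screen)): x=-503/90 (≈-5.5889) theta=11/90 (≈0.1222)
Rounded to 4 decimal places: x = -5.5889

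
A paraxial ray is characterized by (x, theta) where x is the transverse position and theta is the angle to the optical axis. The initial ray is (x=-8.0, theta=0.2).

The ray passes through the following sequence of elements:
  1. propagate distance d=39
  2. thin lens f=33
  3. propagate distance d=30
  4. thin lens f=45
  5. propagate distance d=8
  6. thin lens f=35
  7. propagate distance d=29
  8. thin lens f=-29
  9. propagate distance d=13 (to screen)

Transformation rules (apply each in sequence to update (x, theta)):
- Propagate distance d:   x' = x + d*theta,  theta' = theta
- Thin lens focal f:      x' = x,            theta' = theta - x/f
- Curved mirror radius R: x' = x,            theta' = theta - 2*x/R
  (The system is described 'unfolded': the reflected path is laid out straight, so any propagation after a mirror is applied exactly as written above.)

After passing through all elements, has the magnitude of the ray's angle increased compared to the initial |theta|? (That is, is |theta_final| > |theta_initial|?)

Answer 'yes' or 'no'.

Answer: no

Derivation:
Initial: x=-8.0000 theta=0.2000
After 1 (propagate distance d=39): x=-0.2000 theta=0.2000
After 2 (thin lens f=33): x=-0.2000 theta=34/165 (≈0.2061)
After 3 (propagate distance d=30): x=329/55 (≈5.9818) theta=34/165 (≈0.2061)
After 4 (thin lens f=45): x=329/55 (≈5.9818) theta=181/2475 (≈0.0731)
After 5 (propagate distance d=8): x=16253/2475 (≈6.5669) theta=181/2475 (≈0.0731)
After 6 (thin lens f=35): x=16253/2475 (≈6.5669) theta=-1102/9625 (≈-0.1145)
After 7 (propagate distance d=29): x=281233/86625 (≈3.2466) theta=-1102/9625 (≈-0.1145)
After 8 (thin lens f=-29): x=281233/86625 (≈3.2466) theta=-6389/2512125 (≈-0.0025)
After 9 (propagate distance d=13 (to screen)): x=107636/33495 (≈3.2135) theta=-6389/2512125 (≈-0.0025)
|theta_initial|=0.2000 |theta_final|=6389/2512125 (≈0.0025) -> not increased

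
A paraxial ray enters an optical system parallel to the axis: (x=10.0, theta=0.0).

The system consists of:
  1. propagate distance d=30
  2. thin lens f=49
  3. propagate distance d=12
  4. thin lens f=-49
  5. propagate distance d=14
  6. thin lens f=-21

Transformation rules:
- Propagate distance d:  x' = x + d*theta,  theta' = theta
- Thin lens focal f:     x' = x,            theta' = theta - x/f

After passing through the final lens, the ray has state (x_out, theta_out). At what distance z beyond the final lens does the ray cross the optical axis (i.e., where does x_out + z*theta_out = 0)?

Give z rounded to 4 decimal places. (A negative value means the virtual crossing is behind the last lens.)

Initial: x=10.0000 theta=0.0000
After 1 (propagate distance d=30): x=10.0000 theta=0.0000
After 2 (thin lens f=49): x=10.0000 theta=-10/49 (≈-0.2041)
After 3 (propagate distance d=12): x=370/49 (≈7.5510) theta=-10/49 (≈-0.2041)
After 4 (thin lens f=-49): x=370/49 (≈7.5510) theta=-120/2401 (≈-0.0500)
After 5 (propagate distance d=14): x=2350/343 (≈6.8513) theta=-120/2401 (≈-0.0500)
After 6 (thin lens f=-21): x=2350/343 (≈6.8513) theta=1990/7203 (≈0.2763)
z_focus = -x_out/theta_out = -(2350/343)/(1990/7203) = -4935/199 ≈ -24.7990
Rounded to 4 decimal places: z = -24.7990

Answer: -24.7990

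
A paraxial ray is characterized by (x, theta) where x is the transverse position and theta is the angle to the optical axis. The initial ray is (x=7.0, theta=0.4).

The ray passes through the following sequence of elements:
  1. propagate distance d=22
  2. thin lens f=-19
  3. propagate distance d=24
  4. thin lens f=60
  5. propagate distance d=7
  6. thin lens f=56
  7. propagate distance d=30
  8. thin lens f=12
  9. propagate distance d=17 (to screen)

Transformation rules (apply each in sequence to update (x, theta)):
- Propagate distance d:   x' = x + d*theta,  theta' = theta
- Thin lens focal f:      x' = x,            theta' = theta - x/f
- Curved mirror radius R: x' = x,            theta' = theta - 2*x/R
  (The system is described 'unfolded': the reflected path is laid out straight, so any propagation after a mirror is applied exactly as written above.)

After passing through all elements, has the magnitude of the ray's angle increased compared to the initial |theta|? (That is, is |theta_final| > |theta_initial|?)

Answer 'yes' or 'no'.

Initial: x=7.0000 theta=0.4000
After 1 (propagate distance d=22): x=15.8000 theta=0.4000
After 2 (thin lens f=-19): x=15.8000 theta=117/95 (≈1.2316)
After 3 (propagate distance d=24): x=4309/95 (≈45.3579) theta=117/95 (≈1.2316)
After 4 (thin lens f=60): x=4309/95 (≈45.3579) theta=2711/5700 (≈0.4756)
After 5 (propagate distance d=7): x=277517/5700 (≈48.6872) theta=2711/5700 (≈0.4756)
After 6 (thin lens f=56): x=277517/5700 (≈48.6872) theta=-125701/319200 (≈-0.3938)
After 7 (propagate distance d=30): x=5884961/159600 (≈36.8732) theta=-125701/319200 (≈-0.3938)
After 8 (thin lens f=12): x=5884961/159600 (≈36.8732) theta=-6639167/1915200 (≈-3.4666)
After 9 (propagate distance d=17 (to screen)): x=-42246307/1915200 (≈-22.0584) theta=-6639167/1915200 (≈-3.4666)
|theta_initial|=0.4000 |theta_final|=6639167/1915200 (≈3.4666) -> increased

Answer: yes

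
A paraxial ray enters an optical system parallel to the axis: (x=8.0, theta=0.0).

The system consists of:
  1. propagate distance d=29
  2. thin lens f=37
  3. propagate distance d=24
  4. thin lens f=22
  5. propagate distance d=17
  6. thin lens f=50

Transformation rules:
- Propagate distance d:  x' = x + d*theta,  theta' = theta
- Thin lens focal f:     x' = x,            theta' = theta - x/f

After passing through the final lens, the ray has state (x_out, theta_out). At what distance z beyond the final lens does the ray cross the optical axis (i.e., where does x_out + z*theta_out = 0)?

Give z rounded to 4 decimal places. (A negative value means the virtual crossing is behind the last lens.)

Initial: x=8.0000 theta=0.0000
After 1 (propagate distance d=29): x=8.0000 theta=0.0000
After 2 (thin lens f=37): x=8.0000 theta=-8/37 (≈-0.2162)
After 3 (propagate distance d=24): x=104/37 (≈2.8108) theta=-8/37 (≈-0.2162)
After 4 (thin lens f=22): x=104/37 (≈2.8108) theta=-140/407 (≈-0.3440)
After 5 (propagate distance d=17): x=-1236/407 (≈-3.0369) theta=-140/407 (≈-0.3440)
After 6 (thin lens f=50): x=-1236/407 (≈-3.0369) theta=-262/925 (≈-0.2832)
z_focus = -x_out/theta_out = -(-1236/407)/(-262/925) = -15450/1441 ≈ -10.7217
Rounded to 4 decimal places: z = -10.7217

Answer: -10.7217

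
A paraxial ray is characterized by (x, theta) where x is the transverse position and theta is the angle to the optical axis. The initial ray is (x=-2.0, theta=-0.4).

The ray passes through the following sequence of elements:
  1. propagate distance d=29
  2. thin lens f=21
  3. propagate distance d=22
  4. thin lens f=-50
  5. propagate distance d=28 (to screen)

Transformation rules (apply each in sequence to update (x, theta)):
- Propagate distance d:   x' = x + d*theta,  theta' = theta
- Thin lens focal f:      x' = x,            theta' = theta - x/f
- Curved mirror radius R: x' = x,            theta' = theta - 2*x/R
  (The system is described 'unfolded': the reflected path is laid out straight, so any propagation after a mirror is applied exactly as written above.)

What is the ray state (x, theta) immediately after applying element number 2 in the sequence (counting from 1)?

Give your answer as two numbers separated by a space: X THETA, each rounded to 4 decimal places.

Initial: x=-2.0000 theta=-0.4000
After 1 (propagate distance d=29): x=-13.6000 theta=-0.4000
After 2 (thin lens f=21): x=-13.6000 theta=26/105 (≈0.2476)
Rounded to 4 decimal places: x = -13.6000, theta = 0.2476

Answer: -13.6000 0.2476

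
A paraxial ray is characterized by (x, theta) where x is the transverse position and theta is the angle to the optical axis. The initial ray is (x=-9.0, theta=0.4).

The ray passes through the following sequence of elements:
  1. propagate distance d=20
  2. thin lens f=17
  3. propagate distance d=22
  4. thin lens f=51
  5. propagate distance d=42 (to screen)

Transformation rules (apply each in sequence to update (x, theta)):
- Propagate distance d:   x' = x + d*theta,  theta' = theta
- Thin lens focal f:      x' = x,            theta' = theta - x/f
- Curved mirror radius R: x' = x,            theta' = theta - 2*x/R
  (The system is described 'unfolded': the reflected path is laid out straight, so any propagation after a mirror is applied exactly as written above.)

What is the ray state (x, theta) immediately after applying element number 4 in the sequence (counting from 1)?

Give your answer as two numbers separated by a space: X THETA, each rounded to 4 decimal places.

Initial: x=-9.0000 theta=0.4000
After 1 (propagate distance d=20): x=-1.0000 theta=0.4000
After 2 (thin lens f=17): x=-1.0000 theta=39/85 (≈0.4588)
After 3 (propagate distance d=22): x=773/85 (≈9.0941) theta=39/85 (≈0.4588)
After 4 (thin lens f=51): x=773/85 (≈9.0941) theta=1216/4335 (≈0.2805)
Rounded to 4 decimal places: x = 9.0941, theta = 0.2805

Answer: 9.0941 0.2805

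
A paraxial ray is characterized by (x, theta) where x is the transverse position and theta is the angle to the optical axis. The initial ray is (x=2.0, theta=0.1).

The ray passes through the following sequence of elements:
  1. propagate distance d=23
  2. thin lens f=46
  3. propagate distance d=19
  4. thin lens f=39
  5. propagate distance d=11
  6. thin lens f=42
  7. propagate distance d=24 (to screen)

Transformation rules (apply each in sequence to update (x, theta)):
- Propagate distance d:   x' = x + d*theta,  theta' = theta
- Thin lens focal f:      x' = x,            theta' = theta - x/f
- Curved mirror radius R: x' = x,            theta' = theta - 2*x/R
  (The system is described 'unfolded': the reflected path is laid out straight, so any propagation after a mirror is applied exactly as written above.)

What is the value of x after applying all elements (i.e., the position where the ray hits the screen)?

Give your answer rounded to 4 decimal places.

Initial: x=2.0000 theta=0.1000
After 1 (propagate distance d=23): x=4.3000 theta=0.1000
After 2 (thin lens f=46): x=4.3000 theta=3/460 (≈0.0065)
After 3 (propagate distance d=19): x=407/92 (≈4.4239) theta=3/460 (≈0.0065)
After 4 (thin lens f=39): x=407/92 (≈4.4239) theta=-959/8970 (≈-0.1069)
After 5 (propagate distance d=11): x=58267/17940 (≈3.2479) theta=-959/8970 (≈-0.1069)
After 6 (thin lens f=42): x=58267/17940 (≈3.2479) theta=-138823/753480 (≈-0.1842)
After 7 (propagate distance d=24 (to screen)): x=-49141/41860 (≈-1.1739) theta=-138823/753480 (≈-0.1842)
Rounded to 4 decimal places: x = -1.1739

Answer: -1.1739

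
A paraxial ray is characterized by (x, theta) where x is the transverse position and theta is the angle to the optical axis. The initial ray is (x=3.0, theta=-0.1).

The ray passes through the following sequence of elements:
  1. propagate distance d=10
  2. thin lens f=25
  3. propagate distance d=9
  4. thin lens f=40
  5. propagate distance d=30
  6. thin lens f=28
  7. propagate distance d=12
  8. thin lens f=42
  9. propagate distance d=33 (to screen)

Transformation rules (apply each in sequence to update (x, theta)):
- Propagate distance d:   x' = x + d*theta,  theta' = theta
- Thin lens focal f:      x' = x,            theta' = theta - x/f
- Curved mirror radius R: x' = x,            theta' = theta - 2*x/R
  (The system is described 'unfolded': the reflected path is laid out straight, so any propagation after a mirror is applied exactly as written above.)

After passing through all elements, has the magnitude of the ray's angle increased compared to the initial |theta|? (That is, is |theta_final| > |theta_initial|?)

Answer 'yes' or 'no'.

Answer: yes

Derivation:
Initial: x=3.0000 theta=-0.1000
After 1 (propagate distance d=10): x=2.0000 theta=-0.1000
After 2 (thin lens f=25): x=2.0000 theta=-0.1800
After 3 (propagate distance d=9): x=0.3800 theta=-0.1800
After 4 (thin lens f=40): x=0.3800 theta=-0.1895
After 5 (propagate distance d=30): x=-5.3050 theta=-0.1895
After 6 (thin lens f=28): x=-5.3050 theta=-1/28000 (≈0.0000)
After 7 (propagate distance d=12): x=-18569/3500 (≈-5.3054) theta=-1/28000 (≈0.0000)
After 8 (thin lens f=42): x=-18569/3500 (≈-5.3054) theta=14851/117600 (≈0.1263)
After 9 (propagate distance d=33 (to screen)): x=-223059/196000 (≈-1.1381) theta=14851/117600 (≈0.1263)
|theta_initial|=0.1000 |theta_final|=14851/117600 (≈0.1263) -> increased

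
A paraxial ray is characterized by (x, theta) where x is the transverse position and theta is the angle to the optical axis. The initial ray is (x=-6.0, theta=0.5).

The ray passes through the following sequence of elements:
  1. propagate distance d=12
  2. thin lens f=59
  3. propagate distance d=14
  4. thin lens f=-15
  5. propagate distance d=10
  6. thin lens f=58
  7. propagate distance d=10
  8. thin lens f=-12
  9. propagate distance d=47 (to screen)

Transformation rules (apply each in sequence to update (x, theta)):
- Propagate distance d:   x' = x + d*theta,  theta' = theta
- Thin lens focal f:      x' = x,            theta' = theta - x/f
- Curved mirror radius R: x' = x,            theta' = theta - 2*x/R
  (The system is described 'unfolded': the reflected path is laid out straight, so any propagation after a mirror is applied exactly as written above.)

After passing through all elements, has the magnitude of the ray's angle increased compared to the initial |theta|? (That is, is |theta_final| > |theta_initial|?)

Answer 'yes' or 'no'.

Initial: x=-6.0000 theta=0.5000
After 1 (propagate distance d=12): x=0.0000 theta=0.5000
After 2 (thin lens f=59): x=0.0000 theta=0.5000
After 3 (propagate distance d=14): x=7.0000 theta=0.5000
After 4 (thin lens f=-15): x=7.0000 theta=29/30 (≈0.9667)
After 5 (propagate distance d=10): x=50/3 (≈16.6667) theta=29/30 (≈0.9667)
After 6 (thin lens f=58): x=50/3 (≈16.6667) theta=197/290 (≈0.6793)
After 7 (propagate distance d=10): x=2041/87 (≈23.4598) theta=197/290 (≈0.6793)
After 8 (thin lens f=-12): x=2041/87 (≈23.4598) theta=13751/5220 (≈2.6343)
After 9 (propagate distance d=47 (to screen)): x=768757/5220 (≈147.2715) theta=13751/5220 (≈2.6343)
|theta_initial|=0.5000 |theta_final|=13751/5220 (≈2.6343) -> increased

Answer: yes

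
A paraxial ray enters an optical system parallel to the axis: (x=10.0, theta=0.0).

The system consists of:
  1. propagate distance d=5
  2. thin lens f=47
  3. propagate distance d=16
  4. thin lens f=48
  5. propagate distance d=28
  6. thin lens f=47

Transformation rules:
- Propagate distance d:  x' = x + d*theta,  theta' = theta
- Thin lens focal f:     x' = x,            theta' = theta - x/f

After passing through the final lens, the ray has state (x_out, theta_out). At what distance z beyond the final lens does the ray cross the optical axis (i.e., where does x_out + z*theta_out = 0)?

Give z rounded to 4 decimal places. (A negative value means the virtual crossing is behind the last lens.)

Answer: -11.3844

Derivation:
Initial: x=10.0000 theta=0.0000
After 1 (propagate distance d=5): x=10.0000 theta=0.0000
After 2 (thin lens f=47): x=10.0000 theta=-10/47 (≈-0.2128)
After 3 (propagate distance d=16): x=310/47 (≈6.5957) theta=-10/47 (≈-0.2128)
After 4 (thin lens f=48): x=310/47 (≈6.5957) theta=-395/1128 (≈-0.3502)
After 5 (propagate distance d=28): x=-905/282 (≈-3.2092) theta=-395/1128 (≈-0.3502)
After 6 (thin lens f=47): x=-905/282 (≈-3.2092) theta=-14945/53016 (≈-0.2819)
z_focus = -x_out/theta_out = -(-905/282)/(-14945/53016) = -34028/2989 ≈ -11.3844
Rounded to 4 decimal places: z = -11.3844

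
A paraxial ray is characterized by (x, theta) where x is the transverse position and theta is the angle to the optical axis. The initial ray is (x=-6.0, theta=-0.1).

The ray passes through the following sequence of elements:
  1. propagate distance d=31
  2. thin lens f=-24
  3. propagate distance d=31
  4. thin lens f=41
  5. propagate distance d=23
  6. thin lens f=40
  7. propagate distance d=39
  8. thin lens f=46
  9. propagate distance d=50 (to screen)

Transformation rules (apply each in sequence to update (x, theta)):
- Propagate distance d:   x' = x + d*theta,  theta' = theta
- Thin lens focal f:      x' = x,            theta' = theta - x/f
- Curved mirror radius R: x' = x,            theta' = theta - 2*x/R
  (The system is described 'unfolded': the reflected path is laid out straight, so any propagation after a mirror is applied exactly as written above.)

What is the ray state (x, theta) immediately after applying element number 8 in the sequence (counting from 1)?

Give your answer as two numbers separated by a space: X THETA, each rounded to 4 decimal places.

Initial: x=-6.0000 theta=-0.1000
After 1 (propagate distance d=31): x=-9.1000 theta=-0.1000
After 2 (thin lens f=-24): x=-9.1000 theta=-23/48 (≈-0.4792)
After 3 (propagate distance d=31): x=-5749/240 (≈-23.9542) theta=-23/48 (≈-0.4792)
After 4 (thin lens f=41): x=-5749/240 (≈-23.9542) theta=517/4920 (≈0.1051)
After 5 (propagate distance d=23): x=-211927/9840 (≈-21.5373) theta=517/4920 (≈0.1051)
After 6 (thin lens f=40): x=-211927/9840 (≈-21.5373) theta=84429/131200 (≈0.6435)
After 7 (propagate distance d=39): x=1401113/393600 (≈3.5597) theta=84429/131200 (≈0.6435)
After 8 (thin lens f=46): x=1401113/393600 (≈3.5597) theta=10250089/18105600 (≈0.5661)
Rounded to 4 decimal places: x = 3.5597, theta = 0.5661

Answer: 3.5597 0.5661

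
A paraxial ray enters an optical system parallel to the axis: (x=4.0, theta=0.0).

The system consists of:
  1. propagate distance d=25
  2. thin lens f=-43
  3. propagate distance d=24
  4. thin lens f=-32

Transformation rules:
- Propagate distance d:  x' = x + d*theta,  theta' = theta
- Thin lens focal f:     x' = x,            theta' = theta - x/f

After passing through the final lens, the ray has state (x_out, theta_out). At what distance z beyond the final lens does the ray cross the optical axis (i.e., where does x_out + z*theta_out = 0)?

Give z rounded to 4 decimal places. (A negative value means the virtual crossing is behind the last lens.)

Initial: x=4.0000 theta=0.0000
After 1 (propagate distance d=25): x=4.0000 theta=0.0000
After 2 (thin lens f=-43): x=4.0000 theta=4/43 (≈0.0930)
After 3 (propagate distance d=24): x=268/43 (≈6.2326) theta=4/43 (≈0.0930)
After 4 (thin lens f=-32): x=268/43 (≈6.2326) theta=99/344 (≈0.2878)
z_focus = -x_out/theta_out = -(268/43)/(99/344) = -2144/99 ≈ -21.6566
Rounded to 4 decimal places: z = -21.6566

Answer: -21.6566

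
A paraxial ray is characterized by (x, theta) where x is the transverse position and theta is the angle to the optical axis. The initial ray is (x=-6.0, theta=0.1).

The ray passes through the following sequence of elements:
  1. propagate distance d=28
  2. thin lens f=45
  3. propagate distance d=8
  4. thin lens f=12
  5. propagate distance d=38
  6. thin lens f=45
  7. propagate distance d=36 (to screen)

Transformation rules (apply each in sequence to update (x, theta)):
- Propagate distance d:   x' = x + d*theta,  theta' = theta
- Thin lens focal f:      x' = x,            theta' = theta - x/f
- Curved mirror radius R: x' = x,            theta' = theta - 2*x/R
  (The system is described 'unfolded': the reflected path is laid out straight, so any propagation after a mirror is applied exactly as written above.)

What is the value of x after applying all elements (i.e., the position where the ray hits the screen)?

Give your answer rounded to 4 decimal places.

Answer: 13.7473

Derivation:
Initial: x=-6.0000 theta=0.1000
After 1 (propagate distance d=28): x=-3.2000 theta=0.1000
After 2 (thin lens f=45): x=-3.2000 theta=77/450 (≈0.1711)
After 3 (propagate distance d=8): x=-412/225 (≈-1.8311) theta=77/450 (≈0.1711)
After 4 (thin lens f=12): x=-412/225 (≈-1.8311) theta=437/1350 (≈0.3237)
After 5 (propagate distance d=38): x=7067/675 (≈10.4696) theta=437/1350 (≈0.3237)
After 6 (thin lens f=45): x=7067/675 (≈10.4696) theta=5531/60750 (≈0.0910)
After 7 (propagate distance d=36 (to screen)): x=46397/3375 (≈13.7473) theta=5531/60750 (≈0.0910)
Rounded to 4 decimal places: x = 13.7473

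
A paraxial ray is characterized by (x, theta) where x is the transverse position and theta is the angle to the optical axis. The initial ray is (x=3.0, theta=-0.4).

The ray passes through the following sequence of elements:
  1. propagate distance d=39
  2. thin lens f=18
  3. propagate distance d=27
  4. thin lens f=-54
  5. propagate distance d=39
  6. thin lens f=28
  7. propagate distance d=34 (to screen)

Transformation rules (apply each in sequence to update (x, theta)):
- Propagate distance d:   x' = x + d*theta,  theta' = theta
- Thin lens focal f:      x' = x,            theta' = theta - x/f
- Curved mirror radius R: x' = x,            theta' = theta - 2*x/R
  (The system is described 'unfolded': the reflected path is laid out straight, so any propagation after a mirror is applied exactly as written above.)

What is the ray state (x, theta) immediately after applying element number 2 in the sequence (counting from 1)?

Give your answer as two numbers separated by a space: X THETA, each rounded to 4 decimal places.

Answer: -12.6000 0.3000

Derivation:
Initial: x=3.0000 theta=-0.4000
After 1 (propagate distance d=39): x=-12.6000 theta=-0.4000
After 2 (thin lens f=18): x=-12.6000 theta=0.3000
Rounded to 4 decimal places: x = -12.6000, theta = 0.3000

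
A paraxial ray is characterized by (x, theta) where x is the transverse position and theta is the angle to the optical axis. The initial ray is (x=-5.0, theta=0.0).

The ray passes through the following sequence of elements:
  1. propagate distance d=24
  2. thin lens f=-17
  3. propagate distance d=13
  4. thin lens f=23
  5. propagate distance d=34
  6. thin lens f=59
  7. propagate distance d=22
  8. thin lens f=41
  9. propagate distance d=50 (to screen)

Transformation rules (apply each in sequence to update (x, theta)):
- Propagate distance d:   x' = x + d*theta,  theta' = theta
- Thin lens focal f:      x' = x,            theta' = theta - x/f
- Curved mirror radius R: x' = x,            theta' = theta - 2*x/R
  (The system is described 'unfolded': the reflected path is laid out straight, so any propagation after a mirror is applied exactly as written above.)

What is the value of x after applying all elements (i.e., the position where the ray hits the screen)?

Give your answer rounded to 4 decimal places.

Answer: 9.7374

Derivation:
Initial: x=-5.0000 theta=0.0000
After 1 (propagate distance d=24): x=-5.0000 theta=0.0000
After 2 (thin lens f=-17): x=-5.0000 theta=-5/17 (≈-0.2941)
After 3 (propagate distance d=13): x=-150/17 (≈-8.8235) theta=-5/17 (≈-0.2941)
After 4 (thin lens f=23): x=-150/17 (≈-8.8235) theta=35/391 (≈0.0895)
After 5 (propagate distance d=34): x=-2260/391 (≈-5.7801) theta=35/391 (≈0.0895)
After 6 (thin lens f=59): x=-2260/391 (≈-5.7801) theta=4325/23069 (≈0.1875)
After 7 (propagate distance d=22): x=-38190/23069 (≈-1.6555) theta=4325/23069 (≈0.1875)
After 8 (thin lens f=41): x=-38190/23069 (≈-1.6555) theta=215515/945829 (≈0.2279)
After 9 (propagate distance d=50 (to screen)): x=9209960/945829 (≈9.7374) theta=215515/945829 (≈0.2279)
Rounded to 4 decimal places: x = 9.7374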